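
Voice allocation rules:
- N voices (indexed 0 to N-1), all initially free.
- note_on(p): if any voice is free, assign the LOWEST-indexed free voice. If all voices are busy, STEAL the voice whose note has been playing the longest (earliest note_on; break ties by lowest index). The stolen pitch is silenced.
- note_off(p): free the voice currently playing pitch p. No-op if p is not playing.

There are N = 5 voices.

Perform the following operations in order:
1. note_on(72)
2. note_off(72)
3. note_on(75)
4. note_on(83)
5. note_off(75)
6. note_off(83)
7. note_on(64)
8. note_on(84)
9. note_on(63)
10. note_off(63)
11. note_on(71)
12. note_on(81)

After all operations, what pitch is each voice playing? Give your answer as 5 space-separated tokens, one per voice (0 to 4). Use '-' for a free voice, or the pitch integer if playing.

Answer: 64 84 71 81 -

Derivation:
Op 1: note_on(72): voice 0 is free -> assigned | voices=[72 - - - -]
Op 2: note_off(72): free voice 0 | voices=[- - - - -]
Op 3: note_on(75): voice 0 is free -> assigned | voices=[75 - - - -]
Op 4: note_on(83): voice 1 is free -> assigned | voices=[75 83 - - -]
Op 5: note_off(75): free voice 0 | voices=[- 83 - - -]
Op 6: note_off(83): free voice 1 | voices=[- - - - -]
Op 7: note_on(64): voice 0 is free -> assigned | voices=[64 - - - -]
Op 8: note_on(84): voice 1 is free -> assigned | voices=[64 84 - - -]
Op 9: note_on(63): voice 2 is free -> assigned | voices=[64 84 63 - -]
Op 10: note_off(63): free voice 2 | voices=[64 84 - - -]
Op 11: note_on(71): voice 2 is free -> assigned | voices=[64 84 71 - -]
Op 12: note_on(81): voice 3 is free -> assigned | voices=[64 84 71 81 -]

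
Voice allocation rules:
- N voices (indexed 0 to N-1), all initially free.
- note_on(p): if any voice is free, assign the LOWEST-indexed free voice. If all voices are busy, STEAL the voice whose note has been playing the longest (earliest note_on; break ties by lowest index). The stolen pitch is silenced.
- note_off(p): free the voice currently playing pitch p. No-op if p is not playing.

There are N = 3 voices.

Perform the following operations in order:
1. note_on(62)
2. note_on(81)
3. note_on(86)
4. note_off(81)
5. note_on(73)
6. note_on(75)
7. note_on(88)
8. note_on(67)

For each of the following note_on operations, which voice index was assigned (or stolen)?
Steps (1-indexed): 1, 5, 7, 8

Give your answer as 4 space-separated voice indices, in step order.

Answer: 0 1 2 1

Derivation:
Op 1: note_on(62): voice 0 is free -> assigned | voices=[62 - -]
Op 2: note_on(81): voice 1 is free -> assigned | voices=[62 81 -]
Op 3: note_on(86): voice 2 is free -> assigned | voices=[62 81 86]
Op 4: note_off(81): free voice 1 | voices=[62 - 86]
Op 5: note_on(73): voice 1 is free -> assigned | voices=[62 73 86]
Op 6: note_on(75): all voices busy, STEAL voice 0 (pitch 62, oldest) -> assign | voices=[75 73 86]
Op 7: note_on(88): all voices busy, STEAL voice 2 (pitch 86, oldest) -> assign | voices=[75 73 88]
Op 8: note_on(67): all voices busy, STEAL voice 1 (pitch 73, oldest) -> assign | voices=[75 67 88]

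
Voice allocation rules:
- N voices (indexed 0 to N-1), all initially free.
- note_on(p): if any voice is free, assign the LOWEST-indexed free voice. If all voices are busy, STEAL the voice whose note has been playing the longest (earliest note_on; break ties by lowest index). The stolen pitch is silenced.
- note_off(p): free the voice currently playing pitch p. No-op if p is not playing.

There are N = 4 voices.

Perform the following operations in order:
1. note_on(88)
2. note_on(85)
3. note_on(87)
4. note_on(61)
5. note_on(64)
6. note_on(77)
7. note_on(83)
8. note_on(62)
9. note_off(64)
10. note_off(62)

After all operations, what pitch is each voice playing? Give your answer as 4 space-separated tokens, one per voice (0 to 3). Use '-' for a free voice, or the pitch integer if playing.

Answer: - 77 83 -

Derivation:
Op 1: note_on(88): voice 0 is free -> assigned | voices=[88 - - -]
Op 2: note_on(85): voice 1 is free -> assigned | voices=[88 85 - -]
Op 3: note_on(87): voice 2 is free -> assigned | voices=[88 85 87 -]
Op 4: note_on(61): voice 3 is free -> assigned | voices=[88 85 87 61]
Op 5: note_on(64): all voices busy, STEAL voice 0 (pitch 88, oldest) -> assign | voices=[64 85 87 61]
Op 6: note_on(77): all voices busy, STEAL voice 1 (pitch 85, oldest) -> assign | voices=[64 77 87 61]
Op 7: note_on(83): all voices busy, STEAL voice 2 (pitch 87, oldest) -> assign | voices=[64 77 83 61]
Op 8: note_on(62): all voices busy, STEAL voice 3 (pitch 61, oldest) -> assign | voices=[64 77 83 62]
Op 9: note_off(64): free voice 0 | voices=[- 77 83 62]
Op 10: note_off(62): free voice 3 | voices=[- 77 83 -]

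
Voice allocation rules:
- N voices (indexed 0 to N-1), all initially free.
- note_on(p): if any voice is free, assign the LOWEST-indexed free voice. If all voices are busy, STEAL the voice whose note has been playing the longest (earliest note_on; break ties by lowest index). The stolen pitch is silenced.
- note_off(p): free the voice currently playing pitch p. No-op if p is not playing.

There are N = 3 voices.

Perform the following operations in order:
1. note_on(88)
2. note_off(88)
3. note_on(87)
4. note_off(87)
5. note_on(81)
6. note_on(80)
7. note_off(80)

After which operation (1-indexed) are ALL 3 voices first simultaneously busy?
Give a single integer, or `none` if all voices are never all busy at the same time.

Op 1: note_on(88): voice 0 is free -> assigned | voices=[88 - -]
Op 2: note_off(88): free voice 0 | voices=[- - -]
Op 3: note_on(87): voice 0 is free -> assigned | voices=[87 - -]
Op 4: note_off(87): free voice 0 | voices=[- - -]
Op 5: note_on(81): voice 0 is free -> assigned | voices=[81 - -]
Op 6: note_on(80): voice 1 is free -> assigned | voices=[81 80 -]
Op 7: note_off(80): free voice 1 | voices=[81 - -]

Answer: none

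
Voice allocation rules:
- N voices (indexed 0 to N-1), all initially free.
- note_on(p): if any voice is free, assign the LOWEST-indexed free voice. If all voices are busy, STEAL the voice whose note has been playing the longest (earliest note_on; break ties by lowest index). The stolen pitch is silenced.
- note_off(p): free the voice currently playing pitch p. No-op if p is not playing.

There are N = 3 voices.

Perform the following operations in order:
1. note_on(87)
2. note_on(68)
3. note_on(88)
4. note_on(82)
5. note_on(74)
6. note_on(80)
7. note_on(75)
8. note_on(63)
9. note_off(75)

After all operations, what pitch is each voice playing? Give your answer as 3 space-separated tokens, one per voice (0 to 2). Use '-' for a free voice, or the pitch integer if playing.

Op 1: note_on(87): voice 0 is free -> assigned | voices=[87 - -]
Op 2: note_on(68): voice 1 is free -> assigned | voices=[87 68 -]
Op 3: note_on(88): voice 2 is free -> assigned | voices=[87 68 88]
Op 4: note_on(82): all voices busy, STEAL voice 0 (pitch 87, oldest) -> assign | voices=[82 68 88]
Op 5: note_on(74): all voices busy, STEAL voice 1 (pitch 68, oldest) -> assign | voices=[82 74 88]
Op 6: note_on(80): all voices busy, STEAL voice 2 (pitch 88, oldest) -> assign | voices=[82 74 80]
Op 7: note_on(75): all voices busy, STEAL voice 0 (pitch 82, oldest) -> assign | voices=[75 74 80]
Op 8: note_on(63): all voices busy, STEAL voice 1 (pitch 74, oldest) -> assign | voices=[75 63 80]
Op 9: note_off(75): free voice 0 | voices=[- 63 80]

Answer: - 63 80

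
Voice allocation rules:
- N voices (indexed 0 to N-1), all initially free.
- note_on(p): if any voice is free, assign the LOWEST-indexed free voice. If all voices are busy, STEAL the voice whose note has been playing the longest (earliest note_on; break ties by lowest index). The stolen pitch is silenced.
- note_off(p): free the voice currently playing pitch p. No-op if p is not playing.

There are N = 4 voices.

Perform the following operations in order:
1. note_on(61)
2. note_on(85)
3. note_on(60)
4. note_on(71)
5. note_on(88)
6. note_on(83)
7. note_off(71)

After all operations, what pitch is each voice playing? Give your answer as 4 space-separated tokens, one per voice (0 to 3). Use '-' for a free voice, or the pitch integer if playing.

Op 1: note_on(61): voice 0 is free -> assigned | voices=[61 - - -]
Op 2: note_on(85): voice 1 is free -> assigned | voices=[61 85 - -]
Op 3: note_on(60): voice 2 is free -> assigned | voices=[61 85 60 -]
Op 4: note_on(71): voice 3 is free -> assigned | voices=[61 85 60 71]
Op 5: note_on(88): all voices busy, STEAL voice 0 (pitch 61, oldest) -> assign | voices=[88 85 60 71]
Op 6: note_on(83): all voices busy, STEAL voice 1 (pitch 85, oldest) -> assign | voices=[88 83 60 71]
Op 7: note_off(71): free voice 3 | voices=[88 83 60 -]

Answer: 88 83 60 -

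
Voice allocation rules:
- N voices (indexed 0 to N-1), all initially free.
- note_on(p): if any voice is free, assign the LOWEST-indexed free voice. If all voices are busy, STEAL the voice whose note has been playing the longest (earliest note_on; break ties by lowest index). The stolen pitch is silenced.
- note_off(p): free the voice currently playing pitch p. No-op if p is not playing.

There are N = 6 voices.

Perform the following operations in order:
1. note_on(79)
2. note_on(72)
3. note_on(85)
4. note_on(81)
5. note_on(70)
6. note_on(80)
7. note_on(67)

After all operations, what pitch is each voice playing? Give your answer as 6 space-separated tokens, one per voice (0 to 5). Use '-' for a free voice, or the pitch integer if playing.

Op 1: note_on(79): voice 0 is free -> assigned | voices=[79 - - - - -]
Op 2: note_on(72): voice 1 is free -> assigned | voices=[79 72 - - - -]
Op 3: note_on(85): voice 2 is free -> assigned | voices=[79 72 85 - - -]
Op 4: note_on(81): voice 3 is free -> assigned | voices=[79 72 85 81 - -]
Op 5: note_on(70): voice 4 is free -> assigned | voices=[79 72 85 81 70 -]
Op 6: note_on(80): voice 5 is free -> assigned | voices=[79 72 85 81 70 80]
Op 7: note_on(67): all voices busy, STEAL voice 0 (pitch 79, oldest) -> assign | voices=[67 72 85 81 70 80]

Answer: 67 72 85 81 70 80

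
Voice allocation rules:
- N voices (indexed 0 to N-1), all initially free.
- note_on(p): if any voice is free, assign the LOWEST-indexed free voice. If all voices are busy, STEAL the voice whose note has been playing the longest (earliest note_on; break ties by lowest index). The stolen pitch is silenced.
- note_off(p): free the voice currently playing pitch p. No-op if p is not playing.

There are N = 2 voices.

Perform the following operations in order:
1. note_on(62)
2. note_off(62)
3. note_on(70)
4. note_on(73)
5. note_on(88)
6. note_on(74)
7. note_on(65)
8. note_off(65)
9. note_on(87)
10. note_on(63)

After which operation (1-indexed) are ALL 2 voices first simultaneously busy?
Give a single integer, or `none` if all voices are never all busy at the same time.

Answer: 4

Derivation:
Op 1: note_on(62): voice 0 is free -> assigned | voices=[62 -]
Op 2: note_off(62): free voice 0 | voices=[- -]
Op 3: note_on(70): voice 0 is free -> assigned | voices=[70 -]
Op 4: note_on(73): voice 1 is free -> assigned | voices=[70 73]
Op 5: note_on(88): all voices busy, STEAL voice 0 (pitch 70, oldest) -> assign | voices=[88 73]
Op 6: note_on(74): all voices busy, STEAL voice 1 (pitch 73, oldest) -> assign | voices=[88 74]
Op 7: note_on(65): all voices busy, STEAL voice 0 (pitch 88, oldest) -> assign | voices=[65 74]
Op 8: note_off(65): free voice 0 | voices=[- 74]
Op 9: note_on(87): voice 0 is free -> assigned | voices=[87 74]
Op 10: note_on(63): all voices busy, STEAL voice 1 (pitch 74, oldest) -> assign | voices=[87 63]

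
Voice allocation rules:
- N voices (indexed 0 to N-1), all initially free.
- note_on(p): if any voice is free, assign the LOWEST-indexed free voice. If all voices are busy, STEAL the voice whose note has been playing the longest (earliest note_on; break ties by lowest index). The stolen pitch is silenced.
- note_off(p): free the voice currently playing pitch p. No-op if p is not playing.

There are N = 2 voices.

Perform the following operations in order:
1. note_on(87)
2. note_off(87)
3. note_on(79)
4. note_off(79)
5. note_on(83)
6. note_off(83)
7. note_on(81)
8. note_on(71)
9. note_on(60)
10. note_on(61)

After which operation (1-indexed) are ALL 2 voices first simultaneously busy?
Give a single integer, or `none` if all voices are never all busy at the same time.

Answer: 8

Derivation:
Op 1: note_on(87): voice 0 is free -> assigned | voices=[87 -]
Op 2: note_off(87): free voice 0 | voices=[- -]
Op 3: note_on(79): voice 0 is free -> assigned | voices=[79 -]
Op 4: note_off(79): free voice 0 | voices=[- -]
Op 5: note_on(83): voice 0 is free -> assigned | voices=[83 -]
Op 6: note_off(83): free voice 0 | voices=[- -]
Op 7: note_on(81): voice 0 is free -> assigned | voices=[81 -]
Op 8: note_on(71): voice 1 is free -> assigned | voices=[81 71]
Op 9: note_on(60): all voices busy, STEAL voice 0 (pitch 81, oldest) -> assign | voices=[60 71]
Op 10: note_on(61): all voices busy, STEAL voice 1 (pitch 71, oldest) -> assign | voices=[60 61]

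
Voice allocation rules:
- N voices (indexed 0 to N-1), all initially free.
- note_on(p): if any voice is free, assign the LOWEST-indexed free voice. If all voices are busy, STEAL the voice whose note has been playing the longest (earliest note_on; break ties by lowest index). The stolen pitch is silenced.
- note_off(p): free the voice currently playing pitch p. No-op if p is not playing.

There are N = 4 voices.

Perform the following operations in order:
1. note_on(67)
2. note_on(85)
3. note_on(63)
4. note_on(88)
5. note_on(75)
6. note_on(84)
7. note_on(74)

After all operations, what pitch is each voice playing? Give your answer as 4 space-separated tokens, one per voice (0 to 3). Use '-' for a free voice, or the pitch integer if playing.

Op 1: note_on(67): voice 0 is free -> assigned | voices=[67 - - -]
Op 2: note_on(85): voice 1 is free -> assigned | voices=[67 85 - -]
Op 3: note_on(63): voice 2 is free -> assigned | voices=[67 85 63 -]
Op 4: note_on(88): voice 3 is free -> assigned | voices=[67 85 63 88]
Op 5: note_on(75): all voices busy, STEAL voice 0 (pitch 67, oldest) -> assign | voices=[75 85 63 88]
Op 6: note_on(84): all voices busy, STEAL voice 1 (pitch 85, oldest) -> assign | voices=[75 84 63 88]
Op 7: note_on(74): all voices busy, STEAL voice 2 (pitch 63, oldest) -> assign | voices=[75 84 74 88]

Answer: 75 84 74 88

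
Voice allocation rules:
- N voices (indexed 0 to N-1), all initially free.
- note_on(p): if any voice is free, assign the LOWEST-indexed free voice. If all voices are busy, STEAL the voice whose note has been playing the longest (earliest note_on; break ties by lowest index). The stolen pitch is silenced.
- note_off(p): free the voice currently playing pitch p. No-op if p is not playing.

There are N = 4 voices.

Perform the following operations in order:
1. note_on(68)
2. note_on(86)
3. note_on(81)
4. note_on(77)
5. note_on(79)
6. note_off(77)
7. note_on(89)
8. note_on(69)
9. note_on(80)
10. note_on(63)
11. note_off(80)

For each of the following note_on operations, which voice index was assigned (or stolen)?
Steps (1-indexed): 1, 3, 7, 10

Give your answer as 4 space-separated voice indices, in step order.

Answer: 0 2 3 0

Derivation:
Op 1: note_on(68): voice 0 is free -> assigned | voices=[68 - - -]
Op 2: note_on(86): voice 1 is free -> assigned | voices=[68 86 - -]
Op 3: note_on(81): voice 2 is free -> assigned | voices=[68 86 81 -]
Op 4: note_on(77): voice 3 is free -> assigned | voices=[68 86 81 77]
Op 5: note_on(79): all voices busy, STEAL voice 0 (pitch 68, oldest) -> assign | voices=[79 86 81 77]
Op 6: note_off(77): free voice 3 | voices=[79 86 81 -]
Op 7: note_on(89): voice 3 is free -> assigned | voices=[79 86 81 89]
Op 8: note_on(69): all voices busy, STEAL voice 1 (pitch 86, oldest) -> assign | voices=[79 69 81 89]
Op 9: note_on(80): all voices busy, STEAL voice 2 (pitch 81, oldest) -> assign | voices=[79 69 80 89]
Op 10: note_on(63): all voices busy, STEAL voice 0 (pitch 79, oldest) -> assign | voices=[63 69 80 89]
Op 11: note_off(80): free voice 2 | voices=[63 69 - 89]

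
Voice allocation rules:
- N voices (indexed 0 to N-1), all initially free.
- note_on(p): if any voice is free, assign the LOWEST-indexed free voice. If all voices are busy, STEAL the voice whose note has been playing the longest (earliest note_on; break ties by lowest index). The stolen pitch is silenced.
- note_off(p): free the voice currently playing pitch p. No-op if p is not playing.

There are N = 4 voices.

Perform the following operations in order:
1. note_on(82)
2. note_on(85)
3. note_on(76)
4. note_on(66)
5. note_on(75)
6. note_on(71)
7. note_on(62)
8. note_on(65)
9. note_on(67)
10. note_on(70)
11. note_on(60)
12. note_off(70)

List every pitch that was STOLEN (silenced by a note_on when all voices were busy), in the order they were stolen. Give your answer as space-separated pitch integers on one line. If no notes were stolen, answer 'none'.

Answer: 82 85 76 66 75 71 62

Derivation:
Op 1: note_on(82): voice 0 is free -> assigned | voices=[82 - - -]
Op 2: note_on(85): voice 1 is free -> assigned | voices=[82 85 - -]
Op 3: note_on(76): voice 2 is free -> assigned | voices=[82 85 76 -]
Op 4: note_on(66): voice 3 is free -> assigned | voices=[82 85 76 66]
Op 5: note_on(75): all voices busy, STEAL voice 0 (pitch 82, oldest) -> assign | voices=[75 85 76 66]
Op 6: note_on(71): all voices busy, STEAL voice 1 (pitch 85, oldest) -> assign | voices=[75 71 76 66]
Op 7: note_on(62): all voices busy, STEAL voice 2 (pitch 76, oldest) -> assign | voices=[75 71 62 66]
Op 8: note_on(65): all voices busy, STEAL voice 3 (pitch 66, oldest) -> assign | voices=[75 71 62 65]
Op 9: note_on(67): all voices busy, STEAL voice 0 (pitch 75, oldest) -> assign | voices=[67 71 62 65]
Op 10: note_on(70): all voices busy, STEAL voice 1 (pitch 71, oldest) -> assign | voices=[67 70 62 65]
Op 11: note_on(60): all voices busy, STEAL voice 2 (pitch 62, oldest) -> assign | voices=[67 70 60 65]
Op 12: note_off(70): free voice 1 | voices=[67 - 60 65]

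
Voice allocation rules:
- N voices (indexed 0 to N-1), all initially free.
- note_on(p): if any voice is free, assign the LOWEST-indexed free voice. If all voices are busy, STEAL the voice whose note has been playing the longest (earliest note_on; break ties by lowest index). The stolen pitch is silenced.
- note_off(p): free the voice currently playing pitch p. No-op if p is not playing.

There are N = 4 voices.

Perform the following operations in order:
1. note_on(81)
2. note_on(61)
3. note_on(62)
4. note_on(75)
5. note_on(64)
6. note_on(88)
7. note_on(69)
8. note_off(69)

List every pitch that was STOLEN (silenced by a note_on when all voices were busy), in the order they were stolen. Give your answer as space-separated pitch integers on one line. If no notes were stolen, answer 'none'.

Op 1: note_on(81): voice 0 is free -> assigned | voices=[81 - - -]
Op 2: note_on(61): voice 1 is free -> assigned | voices=[81 61 - -]
Op 3: note_on(62): voice 2 is free -> assigned | voices=[81 61 62 -]
Op 4: note_on(75): voice 3 is free -> assigned | voices=[81 61 62 75]
Op 5: note_on(64): all voices busy, STEAL voice 0 (pitch 81, oldest) -> assign | voices=[64 61 62 75]
Op 6: note_on(88): all voices busy, STEAL voice 1 (pitch 61, oldest) -> assign | voices=[64 88 62 75]
Op 7: note_on(69): all voices busy, STEAL voice 2 (pitch 62, oldest) -> assign | voices=[64 88 69 75]
Op 8: note_off(69): free voice 2 | voices=[64 88 - 75]

Answer: 81 61 62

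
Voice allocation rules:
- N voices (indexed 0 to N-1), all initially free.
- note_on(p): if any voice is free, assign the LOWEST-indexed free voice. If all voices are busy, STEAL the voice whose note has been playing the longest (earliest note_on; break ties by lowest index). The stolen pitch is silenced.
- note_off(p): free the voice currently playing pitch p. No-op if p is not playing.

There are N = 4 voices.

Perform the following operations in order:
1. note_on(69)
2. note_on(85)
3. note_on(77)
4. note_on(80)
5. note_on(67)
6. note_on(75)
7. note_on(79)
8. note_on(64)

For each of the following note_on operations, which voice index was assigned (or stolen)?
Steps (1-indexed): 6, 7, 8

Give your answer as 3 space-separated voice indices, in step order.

Answer: 1 2 3

Derivation:
Op 1: note_on(69): voice 0 is free -> assigned | voices=[69 - - -]
Op 2: note_on(85): voice 1 is free -> assigned | voices=[69 85 - -]
Op 3: note_on(77): voice 2 is free -> assigned | voices=[69 85 77 -]
Op 4: note_on(80): voice 3 is free -> assigned | voices=[69 85 77 80]
Op 5: note_on(67): all voices busy, STEAL voice 0 (pitch 69, oldest) -> assign | voices=[67 85 77 80]
Op 6: note_on(75): all voices busy, STEAL voice 1 (pitch 85, oldest) -> assign | voices=[67 75 77 80]
Op 7: note_on(79): all voices busy, STEAL voice 2 (pitch 77, oldest) -> assign | voices=[67 75 79 80]
Op 8: note_on(64): all voices busy, STEAL voice 3 (pitch 80, oldest) -> assign | voices=[67 75 79 64]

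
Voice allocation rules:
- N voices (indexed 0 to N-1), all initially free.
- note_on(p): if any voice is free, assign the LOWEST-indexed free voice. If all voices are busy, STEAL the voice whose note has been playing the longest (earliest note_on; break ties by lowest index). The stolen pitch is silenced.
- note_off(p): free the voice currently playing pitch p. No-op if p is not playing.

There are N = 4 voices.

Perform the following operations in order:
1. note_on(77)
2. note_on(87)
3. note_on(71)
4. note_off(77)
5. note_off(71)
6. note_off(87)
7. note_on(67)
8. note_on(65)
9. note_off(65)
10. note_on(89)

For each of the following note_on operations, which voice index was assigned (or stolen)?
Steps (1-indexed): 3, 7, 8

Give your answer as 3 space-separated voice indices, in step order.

Answer: 2 0 1

Derivation:
Op 1: note_on(77): voice 0 is free -> assigned | voices=[77 - - -]
Op 2: note_on(87): voice 1 is free -> assigned | voices=[77 87 - -]
Op 3: note_on(71): voice 2 is free -> assigned | voices=[77 87 71 -]
Op 4: note_off(77): free voice 0 | voices=[- 87 71 -]
Op 5: note_off(71): free voice 2 | voices=[- 87 - -]
Op 6: note_off(87): free voice 1 | voices=[- - - -]
Op 7: note_on(67): voice 0 is free -> assigned | voices=[67 - - -]
Op 8: note_on(65): voice 1 is free -> assigned | voices=[67 65 - -]
Op 9: note_off(65): free voice 1 | voices=[67 - - -]
Op 10: note_on(89): voice 1 is free -> assigned | voices=[67 89 - -]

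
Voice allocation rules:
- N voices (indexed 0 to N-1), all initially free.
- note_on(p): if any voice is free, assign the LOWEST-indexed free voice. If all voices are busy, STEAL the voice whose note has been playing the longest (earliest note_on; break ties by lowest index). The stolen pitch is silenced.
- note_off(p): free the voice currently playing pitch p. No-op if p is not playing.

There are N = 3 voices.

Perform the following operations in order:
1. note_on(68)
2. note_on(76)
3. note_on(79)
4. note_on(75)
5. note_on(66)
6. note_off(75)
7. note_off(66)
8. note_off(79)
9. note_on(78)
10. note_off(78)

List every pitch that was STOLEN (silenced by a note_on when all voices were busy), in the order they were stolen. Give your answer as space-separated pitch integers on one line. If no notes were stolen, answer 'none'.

Answer: 68 76

Derivation:
Op 1: note_on(68): voice 0 is free -> assigned | voices=[68 - -]
Op 2: note_on(76): voice 1 is free -> assigned | voices=[68 76 -]
Op 3: note_on(79): voice 2 is free -> assigned | voices=[68 76 79]
Op 4: note_on(75): all voices busy, STEAL voice 0 (pitch 68, oldest) -> assign | voices=[75 76 79]
Op 5: note_on(66): all voices busy, STEAL voice 1 (pitch 76, oldest) -> assign | voices=[75 66 79]
Op 6: note_off(75): free voice 0 | voices=[- 66 79]
Op 7: note_off(66): free voice 1 | voices=[- - 79]
Op 8: note_off(79): free voice 2 | voices=[- - -]
Op 9: note_on(78): voice 0 is free -> assigned | voices=[78 - -]
Op 10: note_off(78): free voice 0 | voices=[- - -]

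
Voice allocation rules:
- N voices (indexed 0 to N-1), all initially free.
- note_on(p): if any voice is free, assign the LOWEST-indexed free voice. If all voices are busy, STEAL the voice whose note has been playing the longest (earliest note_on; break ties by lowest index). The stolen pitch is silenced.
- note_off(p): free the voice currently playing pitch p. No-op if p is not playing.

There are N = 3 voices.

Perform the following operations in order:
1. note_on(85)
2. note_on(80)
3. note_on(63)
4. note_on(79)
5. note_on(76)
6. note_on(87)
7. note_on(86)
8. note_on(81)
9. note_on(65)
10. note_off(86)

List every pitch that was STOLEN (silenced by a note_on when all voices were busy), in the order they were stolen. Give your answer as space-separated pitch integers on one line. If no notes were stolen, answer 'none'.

Op 1: note_on(85): voice 0 is free -> assigned | voices=[85 - -]
Op 2: note_on(80): voice 1 is free -> assigned | voices=[85 80 -]
Op 3: note_on(63): voice 2 is free -> assigned | voices=[85 80 63]
Op 4: note_on(79): all voices busy, STEAL voice 0 (pitch 85, oldest) -> assign | voices=[79 80 63]
Op 5: note_on(76): all voices busy, STEAL voice 1 (pitch 80, oldest) -> assign | voices=[79 76 63]
Op 6: note_on(87): all voices busy, STEAL voice 2 (pitch 63, oldest) -> assign | voices=[79 76 87]
Op 7: note_on(86): all voices busy, STEAL voice 0 (pitch 79, oldest) -> assign | voices=[86 76 87]
Op 8: note_on(81): all voices busy, STEAL voice 1 (pitch 76, oldest) -> assign | voices=[86 81 87]
Op 9: note_on(65): all voices busy, STEAL voice 2 (pitch 87, oldest) -> assign | voices=[86 81 65]
Op 10: note_off(86): free voice 0 | voices=[- 81 65]

Answer: 85 80 63 79 76 87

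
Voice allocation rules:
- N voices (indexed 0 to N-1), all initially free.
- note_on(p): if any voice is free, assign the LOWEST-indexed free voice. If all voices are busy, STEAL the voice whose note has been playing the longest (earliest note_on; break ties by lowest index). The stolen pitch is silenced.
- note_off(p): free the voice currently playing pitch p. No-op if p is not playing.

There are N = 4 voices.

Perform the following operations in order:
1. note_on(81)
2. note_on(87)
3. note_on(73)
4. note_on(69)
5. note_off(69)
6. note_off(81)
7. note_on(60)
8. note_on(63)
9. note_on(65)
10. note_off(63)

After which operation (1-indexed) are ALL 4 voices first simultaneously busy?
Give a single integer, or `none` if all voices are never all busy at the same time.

Answer: 4

Derivation:
Op 1: note_on(81): voice 0 is free -> assigned | voices=[81 - - -]
Op 2: note_on(87): voice 1 is free -> assigned | voices=[81 87 - -]
Op 3: note_on(73): voice 2 is free -> assigned | voices=[81 87 73 -]
Op 4: note_on(69): voice 3 is free -> assigned | voices=[81 87 73 69]
Op 5: note_off(69): free voice 3 | voices=[81 87 73 -]
Op 6: note_off(81): free voice 0 | voices=[- 87 73 -]
Op 7: note_on(60): voice 0 is free -> assigned | voices=[60 87 73 -]
Op 8: note_on(63): voice 3 is free -> assigned | voices=[60 87 73 63]
Op 9: note_on(65): all voices busy, STEAL voice 1 (pitch 87, oldest) -> assign | voices=[60 65 73 63]
Op 10: note_off(63): free voice 3 | voices=[60 65 73 -]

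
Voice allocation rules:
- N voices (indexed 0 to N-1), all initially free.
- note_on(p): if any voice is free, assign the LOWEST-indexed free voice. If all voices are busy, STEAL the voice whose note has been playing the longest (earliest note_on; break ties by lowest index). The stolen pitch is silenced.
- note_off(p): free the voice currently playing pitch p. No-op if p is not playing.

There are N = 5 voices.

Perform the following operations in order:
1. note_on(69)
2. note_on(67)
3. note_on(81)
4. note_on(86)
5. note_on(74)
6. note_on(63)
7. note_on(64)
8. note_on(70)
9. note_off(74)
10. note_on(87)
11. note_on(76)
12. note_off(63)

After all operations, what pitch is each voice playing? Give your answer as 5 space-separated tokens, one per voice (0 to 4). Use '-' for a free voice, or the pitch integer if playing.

Op 1: note_on(69): voice 0 is free -> assigned | voices=[69 - - - -]
Op 2: note_on(67): voice 1 is free -> assigned | voices=[69 67 - - -]
Op 3: note_on(81): voice 2 is free -> assigned | voices=[69 67 81 - -]
Op 4: note_on(86): voice 3 is free -> assigned | voices=[69 67 81 86 -]
Op 5: note_on(74): voice 4 is free -> assigned | voices=[69 67 81 86 74]
Op 6: note_on(63): all voices busy, STEAL voice 0 (pitch 69, oldest) -> assign | voices=[63 67 81 86 74]
Op 7: note_on(64): all voices busy, STEAL voice 1 (pitch 67, oldest) -> assign | voices=[63 64 81 86 74]
Op 8: note_on(70): all voices busy, STEAL voice 2 (pitch 81, oldest) -> assign | voices=[63 64 70 86 74]
Op 9: note_off(74): free voice 4 | voices=[63 64 70 86 -]
Op 10: note_on(87): voice 4 is free -> assigned | voices=[63 64 70 86 87]
Op 11: note_on(76): all voices busy, STEAL voice 3 (pitch 86, oldest) -> assign | voices=[63 64 70 76 87]
Op 12: note_off(63): free voice 0 | voices=[- 64 70 76 87]

Answer: - 64 70 76 87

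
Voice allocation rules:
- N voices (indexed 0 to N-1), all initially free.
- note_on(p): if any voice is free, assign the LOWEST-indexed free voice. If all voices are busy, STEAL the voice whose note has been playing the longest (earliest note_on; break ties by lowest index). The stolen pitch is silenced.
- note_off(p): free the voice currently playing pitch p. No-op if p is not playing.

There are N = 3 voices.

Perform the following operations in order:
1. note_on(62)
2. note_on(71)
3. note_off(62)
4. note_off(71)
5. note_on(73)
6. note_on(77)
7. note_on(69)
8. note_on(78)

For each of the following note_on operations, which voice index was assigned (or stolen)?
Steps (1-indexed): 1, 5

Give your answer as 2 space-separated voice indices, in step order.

Answer: 0 0

Derivation:
Op 1: note_on(62): voice 0 is free -> assigned | voices=[62 - -]
Op 2: note_on(71): voice 1 is free -> assigned | voices=[62 71 -]
Op 3: note_off(62): free voice 0 | voices=[- 71 -]
Op 4: note_off(71): free voice 1 | voices=[- - -]
Op 5: note_on(73): voice 0 is free -> assigned | voices=[73 - -]
Op 6: note_on(77): voice 1 is free -> assigned | voices=[73 77 -]
Op 7: note_on(69): voice 2 is free -> assigned | voices=[73 77 69]
Op 8: note_on(78): all voices busy, STEAL voice 0 (pitch 73, oldest) -> assign | voices=[78 77 69]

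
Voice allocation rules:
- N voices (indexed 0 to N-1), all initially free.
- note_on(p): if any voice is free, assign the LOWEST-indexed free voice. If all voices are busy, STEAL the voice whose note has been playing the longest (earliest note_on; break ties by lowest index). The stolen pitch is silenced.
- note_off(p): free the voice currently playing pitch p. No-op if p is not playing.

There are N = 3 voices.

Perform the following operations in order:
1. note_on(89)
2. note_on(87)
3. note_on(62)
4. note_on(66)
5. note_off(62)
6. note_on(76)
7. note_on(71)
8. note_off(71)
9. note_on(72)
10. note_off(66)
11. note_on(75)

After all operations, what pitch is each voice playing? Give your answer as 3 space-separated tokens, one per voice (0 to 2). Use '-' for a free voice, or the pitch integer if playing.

Op 1: note_on(89): voice 0 is free -> assigned | voices=[89 - -]
Op 2: note_on(87): voice 1 is free -> assigned | voices=[89 87 -]
Op 3: note_on(62): voice 2 is free -> assigned | voices=[89 87 62]
Op 4: note_on(66): all voices busy, STEAL voice 0 (pitch 89, oldest) -> assign | voices=[66 87 62]
Op 5: note_off(62): free voice 2 | voices=[66 87 -]
Op 6: note_on(76): voice 2 is free -> assigned | voices=[66 87 76]
Op 7: note_on(71): all voices busy, STEAL voice 1 (pitch 87, oldest) -> assign | voices=[66 71 76]
Op 8: note_off(71): free voice 1 | voices=[66 - 76]
Op 9: note_on(72): voice 1 is free -> assigned | voices=[66 72 76]
Op 10: note_off(66): free voice 0 | voices=[- 72 76]
Op 11: note_on(75): voice 0 is free -> assigned | voices=[75 72 76]

Answer: 75 72 76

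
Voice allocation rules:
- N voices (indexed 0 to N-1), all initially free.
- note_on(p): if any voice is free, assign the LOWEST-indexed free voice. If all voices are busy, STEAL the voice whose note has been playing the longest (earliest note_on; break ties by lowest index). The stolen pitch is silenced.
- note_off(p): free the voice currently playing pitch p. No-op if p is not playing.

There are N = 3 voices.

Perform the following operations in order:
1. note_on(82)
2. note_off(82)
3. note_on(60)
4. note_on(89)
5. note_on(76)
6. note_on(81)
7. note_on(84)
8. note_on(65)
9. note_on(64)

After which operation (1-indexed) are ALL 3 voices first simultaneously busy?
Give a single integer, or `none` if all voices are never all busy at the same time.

Answer: 5

Derivation:
Op 1: note_on(82): voice 0 is free -> assigned | voices=[82 - -]
Op 2: note_off(82): free voice 0 | voices=[- - -]
Op 3: note_on(60): voice 0 is free -> assigned | voices=[60 - -]
Op 4: note_on(89): voice 1 is free -> assigned | voices=[60 89 -]
Op 5: note_on(76): voice 2 is free -> assigned | voices=[60 89 76]
Op 6: note_on(81): all voices busy, STEAL voice 0 (pitch 60, oldest) -> assign | voices=[81 89 76]
Op 7: note_on(84): all voices busy, STEAL voice 1 (pitch 89, oldest) -> assign | voices=[81 84 76]
Op 8: note_on(65): all voices busy, STEAL voice 2 (pitch 76, oldest) -> assign | voices=[81 84 65]
Op 9: note_on(64): all voices busy, STEAL voice 0 (pitch 81, oldest) -> assign | voices=[64 84 65]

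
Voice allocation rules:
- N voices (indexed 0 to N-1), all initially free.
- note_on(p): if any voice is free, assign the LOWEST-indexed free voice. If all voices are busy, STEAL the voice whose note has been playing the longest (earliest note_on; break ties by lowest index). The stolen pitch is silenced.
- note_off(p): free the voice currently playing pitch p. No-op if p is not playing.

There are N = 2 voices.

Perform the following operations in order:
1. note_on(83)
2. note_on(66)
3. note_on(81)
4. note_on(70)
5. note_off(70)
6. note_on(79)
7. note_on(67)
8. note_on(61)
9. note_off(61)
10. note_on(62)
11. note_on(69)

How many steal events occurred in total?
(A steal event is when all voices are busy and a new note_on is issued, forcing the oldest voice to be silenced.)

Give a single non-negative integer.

Op 1: note_on(83): voice 0 is free -> assigned | voices=[83 -]
Op 2: note_on(66): voice 1 is free -> assigned | voices=[83 66]
Op 3: note_on(81): all voices busy, STEAL voice 0 (pitch 83, oldest) -> assign | voices=[81 66]
Op 4: note_on(70): all voices busy, STEAL voice 1 (pitch 66, oldest) -> assign | voices=[81 70]
Op 5: note_off(70): free voice 1 | voices=[81 -]
Op 6: note_on(79): voice 1 is free -> assigned | voices=[81 79]
Op 7: note_on(67): all voices busy, STEAL voice 0 (pitch 81, oldest) -> assign | voices=[67 79]
Op 8: note_on(61): all voices busy, STEAL voice 1 (pitch 79, oldest) -> assign | voices=[67 61]
Op 9: note_off(61): free voice 1 | voices=[67 -]
Op 10: note_on(62): voice 1 is free -> assigned | voices=[67 62]
Op 11: note_on(69): all voices busy, STEAL voice 0 (pitch 67, oldest) -> assign | voices=[69 62]

Answer: 5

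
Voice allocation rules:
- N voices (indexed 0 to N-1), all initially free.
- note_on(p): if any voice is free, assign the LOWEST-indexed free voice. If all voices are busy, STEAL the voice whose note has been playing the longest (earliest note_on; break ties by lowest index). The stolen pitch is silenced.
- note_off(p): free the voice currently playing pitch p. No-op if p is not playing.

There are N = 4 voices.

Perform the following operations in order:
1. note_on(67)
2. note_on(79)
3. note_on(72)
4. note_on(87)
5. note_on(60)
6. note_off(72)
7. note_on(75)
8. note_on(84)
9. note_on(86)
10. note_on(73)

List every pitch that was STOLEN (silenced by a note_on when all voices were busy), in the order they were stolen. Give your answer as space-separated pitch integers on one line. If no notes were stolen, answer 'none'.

Op 1: note_on(67): voice 0 is free -> assigned | voices=[67 - - -]
Op 2: note_on(79): voice 1 is free -> assigned | voices=[67 79 - -]
Op 3: note_on(72): voice 2 is free -> assigned | voices=[67 79 72 -]
Op 4: note_on(87): voice 3 is free -> assigned | voices=[67 79 72 87]
Op 5: note_on(60): all voices busy, STEAL voice 0 (pitch 67, oldest) -> assign | voices=[60 79 72 87]
Op 6: note_off(72): free voice 2 | voices=[60 79 - 87]
Op 7: note_on(75): voice 2 is free -> assigned | voices=[60 79 75 87]
Op 8: note_on(84): all voices busy, STEAL voice 1 (pitch 79, oldest) -> assign | voices=[60 84 75 87]
Op 9: note_on(86): all voices busy, STEAL voice 3 (pitch 87, oldest) -> assign | voices=[60 84 75 86]
Op 10: note_on(73): all voices busy, STEAL voice 0 (pitch 60, oldest) -> assign | voices=[73 84 75 86]

Answer: 67 79 87 60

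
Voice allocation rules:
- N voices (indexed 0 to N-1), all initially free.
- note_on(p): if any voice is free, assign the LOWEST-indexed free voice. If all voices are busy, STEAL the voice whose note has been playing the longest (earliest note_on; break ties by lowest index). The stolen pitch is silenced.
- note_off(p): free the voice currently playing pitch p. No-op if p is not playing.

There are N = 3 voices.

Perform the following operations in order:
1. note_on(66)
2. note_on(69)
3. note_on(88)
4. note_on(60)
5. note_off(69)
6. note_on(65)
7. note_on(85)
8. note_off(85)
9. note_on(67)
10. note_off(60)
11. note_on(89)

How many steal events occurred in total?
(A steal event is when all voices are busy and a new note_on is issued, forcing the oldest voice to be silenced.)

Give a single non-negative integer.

Op 1: note_on(66): voice 0 is free -> assigned | voices=[66 - -]
Op 2: note_on(69): voice 1 is free -> assigned | voices=[66 69 -]
Op 3: note_on(88): voice 2 is free -> assigned | voices=[66 69 88]
Op 4: note_on(60): all voices busy, STEAL voice 0 (pitch 66, oldest) -> assign | voices=[60 69 88]
Op 5: note_off(69): free voice 1 | voices=[60 - 88]
Op 6: note_on(65): voice 1 is free -> assigned | voices=[60 65 88]
Op 7: note_on(85): all voices busy, STEAL voice 2 (pitch 88, oldest) -> assign | voices=[60 65 85]
Op 8: note_off(85): free voice 2 | voices=[60 65 -]
Op 9: note_on(67): voice 2 is free -> assigned | voices=[60 65 67]
Op 10: note_off(60): free voice 0 | voices=[- 65 67]
Op 11: note_on(89): voice 0 is free -> assigned | voices=[89 65 67]

Answer: 2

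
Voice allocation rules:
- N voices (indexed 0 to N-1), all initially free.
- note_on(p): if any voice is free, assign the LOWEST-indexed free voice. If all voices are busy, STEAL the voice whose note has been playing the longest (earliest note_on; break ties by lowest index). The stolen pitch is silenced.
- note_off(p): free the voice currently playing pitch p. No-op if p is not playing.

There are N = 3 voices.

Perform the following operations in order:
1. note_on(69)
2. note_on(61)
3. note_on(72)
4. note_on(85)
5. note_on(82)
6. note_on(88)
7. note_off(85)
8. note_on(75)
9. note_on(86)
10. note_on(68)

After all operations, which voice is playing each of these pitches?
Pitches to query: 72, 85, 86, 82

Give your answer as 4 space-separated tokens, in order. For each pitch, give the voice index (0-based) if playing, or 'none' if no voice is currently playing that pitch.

Op 1: note_on(69): voice 0 is free -> assigned | voices=[69 - -]
Op 2: note_on(61): voice 1 is free -> assigned | voices=[69 61 -]
Op 3: note_on(72): voice 2 is free -> assigned | voices=[69 61 72]
Op 4: note_on(85): all voices busy, STEAL voice 0 (pitch 69, oldest) -> assign | voices=[85 61 72]
Op 5: note_on(82): all voices busy, STEAL voice 1 (pitch 61, oldest) -> assign | voices=[85 82 72]
Op 6: note_on(88): all voices busy, STEAL voice 2 (pitch 72, oldest) -> assign | voices=[85 82 88]
Op 7: note_off(85): free voice 0 | voices=[- 82 88]
Op 8: note_on(75): voice 0 is free -> assigned | voices=[75 82 88]
Op 9: note_on(86): all voices busy, STEAL voice 1 (pitch 82, oldest) -> assign | voices=[75 86 88]
Op 10: note_on(68): all voices busy, STEAL voice 2 (pitch 88, oldest) -> assign | voices=[75 86 68]

Answer: none none 1 none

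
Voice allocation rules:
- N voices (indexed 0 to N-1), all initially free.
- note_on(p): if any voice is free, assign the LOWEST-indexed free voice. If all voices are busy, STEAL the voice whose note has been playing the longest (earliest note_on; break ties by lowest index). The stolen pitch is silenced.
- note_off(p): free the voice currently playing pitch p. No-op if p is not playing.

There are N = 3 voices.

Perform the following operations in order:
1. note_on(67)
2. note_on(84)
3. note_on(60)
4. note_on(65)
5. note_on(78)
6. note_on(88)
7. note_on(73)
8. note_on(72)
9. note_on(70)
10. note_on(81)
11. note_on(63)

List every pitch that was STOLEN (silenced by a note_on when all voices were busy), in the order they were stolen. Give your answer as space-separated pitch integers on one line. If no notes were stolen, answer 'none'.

Op 1: note_on(67): voice 0 is free -> assigned | voices=[67 - -]
Op 2: note_on(84): voice 1 is free -> assigned | voices=[67 84 -]
Op 3: note_on(60): voice 2 is free -> assigned | voices=[67 84 60]
Op 4: note_on(65): all voices busy, STEAL voice 0 (pitch 67, oldest) -> assign | voices=[65 84 60]
Op 5: note_on(78): all voices busy, STEAL voice 1 (pitch 84, oldest) -> assign | voices=[65 78 60]
Op 6: note_on(88): all voices busy, STEAL voice 2 (pitch 60, oldest) -> assign | voices=[65 78 88]
Op 7: note_on(73): all voices busy, STEAL voice 0 (pitch 65, oldest) -> assign | voices=[73 78 88]
Op 8: note_on(72): all voices busy, STEAL voice 1 (pitch 78, oldest) -> assign | voices=[73 72 88]
Op 9: note_on(70): all voices busy, STEAL voice 2 (pitch 88, oldest) -> assign | voices=[73 72 70]
Op 10: note_on(81): all voices busy, STEAL voice 0 (pitch 73, oldest) -> assign | voices=[81 72 70]
Op 11: note_on(63): all voices busy, STEAL voice 1 (pitch 72, oldest) -> assign | voices=[81 63 70]

Answer: 67 84 60 65 78 88 73 72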